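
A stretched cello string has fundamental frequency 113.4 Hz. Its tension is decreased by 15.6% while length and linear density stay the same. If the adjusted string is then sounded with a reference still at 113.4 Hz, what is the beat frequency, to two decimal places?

For a string, f ∝ √T, so the new frequency is 113.4·√0.844 = 104.1800 Hz.
f_beat = |104.1800 − 113.4| = 9.22 Hz.

9.22 Hz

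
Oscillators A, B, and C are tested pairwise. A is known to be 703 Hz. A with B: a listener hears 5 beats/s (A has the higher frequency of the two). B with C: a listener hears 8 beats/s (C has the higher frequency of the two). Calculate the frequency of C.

B is below A, so f_B = 703 − 5 = 698 Hz.
C is above B, so f_C = 698 + 8 = 706 Hz.

706 Hz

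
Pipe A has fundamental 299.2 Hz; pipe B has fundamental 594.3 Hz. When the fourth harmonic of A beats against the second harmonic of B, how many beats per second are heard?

Fourth harmonic of the first: 4·299.2 = 1196.8 Hz.
Second harmonic of the second: 2·594.3 = 1188.6 Hz.
f_beat = |1196.8 − 1188.6| = 8.2 Hz.

8.2 Hz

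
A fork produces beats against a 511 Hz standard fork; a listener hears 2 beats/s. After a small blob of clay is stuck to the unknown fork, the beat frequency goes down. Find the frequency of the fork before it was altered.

513 Hz

|f − 511| = 2, so the fork was at either 509 Hz or 513 Hz.
Adding mass to a fork lowers its frequency; the adjustment lowers the fork's frequency.
The beat rate fell, so the adjustment moved the fork toward 511 Hz — it must have started above the reference.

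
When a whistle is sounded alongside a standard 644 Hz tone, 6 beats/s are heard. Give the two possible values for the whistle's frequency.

638 Hz or 650 Hz

|f − 644| = 6, so f = 644 ± 6.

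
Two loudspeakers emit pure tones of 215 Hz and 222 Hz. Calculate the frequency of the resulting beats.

Beats arise from superposition of two nearby frequencies; the beat rate is |f₁ − f₂|.
|215 − 222| = 7 Hz.

7 Hz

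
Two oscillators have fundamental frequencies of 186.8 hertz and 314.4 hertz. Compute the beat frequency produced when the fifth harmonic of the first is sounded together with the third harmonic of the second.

9.2 Hz

Fifth harmonic of the first: 5·186.8 = 934.0 Hz.
Third harmonic of the second: 3·314.4 = 943.2 Hz.
f_beat = |934.0 − 943.2| = 9.2 Hz.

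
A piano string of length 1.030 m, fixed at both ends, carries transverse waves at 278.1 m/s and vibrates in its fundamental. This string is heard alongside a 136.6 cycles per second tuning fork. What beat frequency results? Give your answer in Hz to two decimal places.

1.60 Hz

For a string fixed at both ends, f_n = n·v/(2L) = 1·278.1/(2·1.030) = 135.0000 Hz.
f_beat = |135.0000 − 136.6| = 1.60 Hz.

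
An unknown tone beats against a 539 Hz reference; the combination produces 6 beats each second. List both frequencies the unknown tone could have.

|f − 539| = 6, so f = 539 ± 6.

533 Hz or 545 Hz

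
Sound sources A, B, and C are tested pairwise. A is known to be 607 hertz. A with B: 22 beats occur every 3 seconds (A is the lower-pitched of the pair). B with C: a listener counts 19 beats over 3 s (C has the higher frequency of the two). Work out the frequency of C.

A–B: Beat frequency = 22/3 = 7.3333 Hz.
B is above A, so f_B = 607 + 7.3333 = 614.3333 Hz.
B–C: Beat frequency = 19/3 = 6.3333 Hz.
C is above B, so f_C = 614.3333 + 6.3333 = 620.6667 Hz.

620.6667 Hz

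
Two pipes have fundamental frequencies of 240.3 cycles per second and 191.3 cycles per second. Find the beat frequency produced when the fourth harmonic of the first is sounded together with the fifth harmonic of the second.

4.7 Hz

Fourth harmonic of the first: 4·240.3 = 961.2 Hz.
Fifth harmonic of the second: 5·191.3 = 956.5 Hz.
f_beat = |961.2 − 956.5| = 4.7 Hz.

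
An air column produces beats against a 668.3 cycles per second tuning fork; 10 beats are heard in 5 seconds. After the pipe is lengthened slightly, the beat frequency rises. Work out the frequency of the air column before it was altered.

Beat frequency = 10/5 = 2 Hz.
|f − 668.3| = 2, so the air column was at either 666.3 Hz or 670.3 Hz.
A longer pipe has a lower fundamental; the adjustment lowers the air column's frequency.
The beat rate rose, so the adjustment moved the air column further from 668.3 Hz — it was already below the reference.

666.3 Hz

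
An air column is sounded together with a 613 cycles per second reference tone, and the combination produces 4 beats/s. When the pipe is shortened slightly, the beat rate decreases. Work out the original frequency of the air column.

|f − 613| = 4, so the air column was at either 609 Hz or 617 Hz.
A shorter pipe has a higher fundamental; the adjustment raises the air column's frequency.
The beat rate fell, so the adjustment moved the air column toward 613 Hz — it must have started below the reference.

609 Hz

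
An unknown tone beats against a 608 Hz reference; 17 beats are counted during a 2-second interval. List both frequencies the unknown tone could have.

Beat frequency = 17/2 = 8.5 Hz.
|f − 608| = 8.5, so f = 608 ± 8.5.

599.5 Hz or 616.5 Hz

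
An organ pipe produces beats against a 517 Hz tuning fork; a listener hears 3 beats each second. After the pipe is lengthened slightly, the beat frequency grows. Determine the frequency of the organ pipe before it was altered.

|f − 517| = 3, so the organ pipe was at either 514 Hz or 520 Hz.
A longer pipe has a lower fundamental; the adjustment lowers the organ pipe's frequency.
The beat rate rose, so the adjustment moved the organ pipe further from 517 Hz — it was already below the reference.

514 Hz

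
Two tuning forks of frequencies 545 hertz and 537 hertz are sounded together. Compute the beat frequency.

8 Hz

The beat frequency equals the magnitude of the frequency difference.
|545 − 537| = 8 Hz.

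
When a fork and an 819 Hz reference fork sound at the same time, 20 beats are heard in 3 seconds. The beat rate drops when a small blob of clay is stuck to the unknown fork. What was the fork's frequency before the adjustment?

Beat frequency = 20/3 = 6.6667 Hz.
|f − 819| = 6.6667, so the fork was at either 812.3333 Hz or 825.6667 Hz.
Adding mass to a fork lowers its frequency; the adjustment lowers the fork's frequency.
The beat rate fell, so the adjustment moved the fork toward 819 Hz — it must have started above the reference.

825.6667 Hz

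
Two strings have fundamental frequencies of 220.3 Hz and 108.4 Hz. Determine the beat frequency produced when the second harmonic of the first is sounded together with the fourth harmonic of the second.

7.0 Hz

Second harmonic of the first: 2·220.3 = 440.6 Hz.
Fourth harmonic of the second: 4·108.4 = 433.6 Hz.
f_beat = |440.6 − 433.6| = 7.0 Hz.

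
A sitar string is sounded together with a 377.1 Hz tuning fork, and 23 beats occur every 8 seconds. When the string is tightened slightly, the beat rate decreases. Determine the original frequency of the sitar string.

Beat frequency = 23/8 = 2.875 Hz.
|f − 377.1| = 2.875, so the sitar string was at either 374.225 Hz or 379.975 Hz.
Increasing tension raises a string's frequency; the adjustment raises the sitar string's frequency.
The beat rate fell, so the adjustment moved the sitar string toward 377.1 Hz — it must have started below the reference.

374.225 Hz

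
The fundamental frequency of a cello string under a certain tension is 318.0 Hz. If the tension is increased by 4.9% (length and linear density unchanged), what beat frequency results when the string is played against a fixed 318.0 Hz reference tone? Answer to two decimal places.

7.70 Hz

For a string, f ∝ √T, so the new frequency is 318.0·√1.049 = 325.6978 Hz.
f_beat = |325.6978 − 318.0| = 7.70 Hz.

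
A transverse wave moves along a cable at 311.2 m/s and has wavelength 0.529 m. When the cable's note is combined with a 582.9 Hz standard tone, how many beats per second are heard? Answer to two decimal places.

Source frequency f = v/λ = 311.2/0.529 = 588.2798 Hz.
f_beat = |588.2798 − 582.9| = 5.38 Hz.

5.38 Hz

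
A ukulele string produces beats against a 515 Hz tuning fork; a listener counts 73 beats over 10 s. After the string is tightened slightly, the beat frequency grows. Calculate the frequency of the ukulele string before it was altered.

522.3 Hz

Beat frequency = 73/10 = 7.3 Hz.
|f − 515| = 7.3, so the ukulele string was at either 507.7 Hz or 522.3 Hz.
Increasing tension raises a string's frequency; the adjustment raises the ukulele string's frequency.
The beat rate rose, so the adjustment moved the ukulele string further from 515 Hz — it was already above the reference.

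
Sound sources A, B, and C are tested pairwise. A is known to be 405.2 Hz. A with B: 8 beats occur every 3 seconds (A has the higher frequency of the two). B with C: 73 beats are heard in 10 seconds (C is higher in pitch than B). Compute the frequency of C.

A–B: Beat frequency = 8/3 = 2.6667 Hz.
B is below A, so f_B = 405.2 − 2.6667 = 402.5333 Hz.
B–C: Beat frequency = 73/10 = 7.3 Hz.
C is above B, so f_C = 402.5333 + 7.3 = 409.8333 Hz.

409.8333 Hz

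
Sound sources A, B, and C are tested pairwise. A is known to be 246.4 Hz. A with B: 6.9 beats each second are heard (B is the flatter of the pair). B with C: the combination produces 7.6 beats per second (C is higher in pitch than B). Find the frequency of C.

247.1 Hz

B is below A, so f_B = 246.4 − 6.9 = 239.5 Hz.
C is above B, so f_C = 239.5 + 7.6 = 247.1 Hz.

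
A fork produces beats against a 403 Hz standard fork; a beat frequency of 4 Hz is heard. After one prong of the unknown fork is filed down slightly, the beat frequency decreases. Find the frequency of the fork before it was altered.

399 Hz

|f − 403| = 4, so the fork was at either 399 Hz or 407 Hz.
Filing a prong removes mass and raises the fork's frequency; the adjustment raises the fork's frequency.
The beat rate fell, so the adjustment moved the fork toward 403 Hz — it must have started below the reference.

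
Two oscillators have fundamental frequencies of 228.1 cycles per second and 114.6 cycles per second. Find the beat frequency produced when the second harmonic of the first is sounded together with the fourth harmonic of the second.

Second harmonic of the first: 2·228.1 = 456.2 Hz.
Fourth harmonic of the second: 4·114.6 = 458.4 Hz.
f_beat = |456.2 − 458.4| = 2.2 Hz.

2.2 Hz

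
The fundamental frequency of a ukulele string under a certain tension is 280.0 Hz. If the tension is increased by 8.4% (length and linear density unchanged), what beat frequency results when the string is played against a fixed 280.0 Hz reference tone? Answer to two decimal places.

For a string, f ∝ √T, so the new frequency is 280.0·√1.084 = 291.5229 Hz.
f_beat = |291.5229 − 280.0| = 11.52 Hz.

11.52 Hz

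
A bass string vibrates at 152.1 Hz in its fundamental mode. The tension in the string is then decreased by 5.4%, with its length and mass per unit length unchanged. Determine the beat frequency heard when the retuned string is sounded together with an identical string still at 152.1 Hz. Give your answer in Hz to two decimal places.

For a string, f ∝ √T, so the new frequency is 152.1·√0.946 = 147.9363 Hz.
f_beat = |147.9363 − 152.1| = 4.16 Hz.

4.16 Hz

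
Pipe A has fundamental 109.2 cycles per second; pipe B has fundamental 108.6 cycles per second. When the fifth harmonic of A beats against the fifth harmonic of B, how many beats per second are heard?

3.0 Hz

Fifth harmonic of the first: 5·109.2 = 546.0 Hz.
Fifth harmonic of the second: 5·108.6 = 543.0 Hz.
f_beat = |546.0 − 543.0| = 3.0 Hz.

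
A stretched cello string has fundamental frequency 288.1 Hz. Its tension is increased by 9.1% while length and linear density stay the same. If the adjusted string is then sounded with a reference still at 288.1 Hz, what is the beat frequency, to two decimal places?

For a string, f ∝ √T, so the new frequency is 288.1·√1.091 = 300.9232 Hz.
f_beat = |300.9232 − 288.1| = 12.82 Hz.

12.82 Hz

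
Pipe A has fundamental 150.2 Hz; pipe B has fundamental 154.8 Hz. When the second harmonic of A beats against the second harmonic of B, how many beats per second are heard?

9.2 Hz

Second harmonic of the first: 2·150.2 = 300.4 Hz.
Second harmonic of the second: 2·154.8 = 309.6 Hz.
f_beat = |300.4 − 309.6| = 9.2 Hz.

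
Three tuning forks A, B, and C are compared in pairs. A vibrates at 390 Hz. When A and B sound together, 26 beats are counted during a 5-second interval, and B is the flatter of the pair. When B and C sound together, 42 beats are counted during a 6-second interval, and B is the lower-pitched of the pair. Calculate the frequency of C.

A–B: Beat frequency = 26/5 = 5.2 Hz.
B is below A, so f_B = 390 − 5.2 = 384.8 Hz.
B–C: Beat frequency = 42/6 = 7 Hz.
C is above B, so f_C = 384.8 + 7 = 391.8 Hz.

391.8 Hz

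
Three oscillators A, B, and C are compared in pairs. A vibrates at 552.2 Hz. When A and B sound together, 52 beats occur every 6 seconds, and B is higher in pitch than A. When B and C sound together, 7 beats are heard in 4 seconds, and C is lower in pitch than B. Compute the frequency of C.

A–B: Beat frequency = 52/6 = 8.6667 Hz.
B is above A, so f_B = 552.2 + 8.6667 = 560.8667 Hz.
B–C: Beat frequency = 7/4 = 1.75 Hz.
C is below B, so f_C = 560.8667 − 1.75 = 559.1167 Hz.

559.1167 Hz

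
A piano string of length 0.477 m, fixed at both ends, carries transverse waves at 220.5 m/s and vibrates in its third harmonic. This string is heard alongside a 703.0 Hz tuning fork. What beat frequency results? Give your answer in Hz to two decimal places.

9.60 Hz

For a string fixed at both ends, f_n = n·v/(2L) = 3·220.5/(2·0.477) = 693.3962 Hz.
f_beat = |693.3962 − 703.0| = 9.60 Hz.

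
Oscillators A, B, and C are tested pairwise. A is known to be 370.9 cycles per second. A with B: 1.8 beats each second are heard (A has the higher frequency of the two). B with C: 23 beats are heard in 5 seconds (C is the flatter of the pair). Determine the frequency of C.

364.5 Hz

B is below A, so f_B = 370.9 − 1.8 = 369.1 Hz.
B–C: Beat frequency = 23/5 = 4.6 Hz.
C is below B, so f_C = 369.1 − 4.6 = 364.5 Hz.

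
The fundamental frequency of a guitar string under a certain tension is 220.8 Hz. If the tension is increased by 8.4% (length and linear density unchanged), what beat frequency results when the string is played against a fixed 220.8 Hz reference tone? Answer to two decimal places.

9.09 Hz

For a string, f ∝ √T, so the new frequency is 220.8·√1.084 = 229.8866 Hz.
f_beat = |229.8866 − 220.8| = 9.09 Hz.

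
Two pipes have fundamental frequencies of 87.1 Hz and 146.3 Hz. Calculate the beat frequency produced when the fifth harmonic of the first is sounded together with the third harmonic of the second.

Fifth harmonic of the first: 5·87.1 = 435.5 Hz.
Third harmonic of the second: 3·146.3 = 438.9 Hz.
f_beat = |435.5 − 438.9| = 3.4 Hz.

3.4 Hz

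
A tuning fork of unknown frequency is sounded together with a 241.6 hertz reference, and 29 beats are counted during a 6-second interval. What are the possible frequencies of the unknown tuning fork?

236.7667 Hz or 246.4333 Hz

Beat frequency = 29/6 = 4.8333 Hz.
|f − 241.6| = 4.8333, so f = 241.6 ± 4.8333.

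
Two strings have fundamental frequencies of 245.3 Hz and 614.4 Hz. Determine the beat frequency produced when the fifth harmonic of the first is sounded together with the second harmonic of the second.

Fifth harmonic of the first: 5·245.3 = 1226.5 Hz.
Second harmonic of the second: 2·614.4 = 1228.8 Hz.
f_beat = |1226.5 − 1228.8| = 2.3 Hz.

2.3 Hz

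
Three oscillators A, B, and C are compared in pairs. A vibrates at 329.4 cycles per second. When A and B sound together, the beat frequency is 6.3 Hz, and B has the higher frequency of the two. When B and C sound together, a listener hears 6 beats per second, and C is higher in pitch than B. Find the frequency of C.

B is above A, so f_B = 329.4 + 6.3 = 335.7 Hz.
C is above B, so f_C = 335.7 + 6 = 341.7 Hz.

341.7 Hz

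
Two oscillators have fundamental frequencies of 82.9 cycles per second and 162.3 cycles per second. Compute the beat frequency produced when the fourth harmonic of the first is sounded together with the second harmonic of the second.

7.0 Hz

Fourth harmonic of the first: 4·82.9 = 331.6 Hz.
Second harmonic of the second: 2·162.3 = 324.6 Hz.
f_beat = |331.6 − 324.6| = 7.0 Hz.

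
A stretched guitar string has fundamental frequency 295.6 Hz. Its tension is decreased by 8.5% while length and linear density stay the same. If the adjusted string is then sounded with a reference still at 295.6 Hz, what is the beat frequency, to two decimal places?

12.84 Hz

For a string, f ∝ √T, so the new frequency is 295.6·√0.915 = 282.7580 Hz.
f_beat = |282.7580 − 295.6| = 12.84 Hz.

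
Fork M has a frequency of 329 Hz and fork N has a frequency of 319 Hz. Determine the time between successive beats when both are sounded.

f_beat = |329 − 319| = 10 Hz.
Beat period T = 1 / f_beat = 1 / 10 s.

0.100 s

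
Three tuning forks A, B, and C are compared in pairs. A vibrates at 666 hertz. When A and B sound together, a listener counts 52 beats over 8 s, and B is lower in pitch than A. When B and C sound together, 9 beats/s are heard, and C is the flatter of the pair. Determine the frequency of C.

650.5 Hz

A–B: Beat frequency = 52/8 = 6.5 Hz.
B is below A, so f_B = 666 − 6.5 = 659.5 Hz.
C is below B, so f_C = 659.5 − 9 = 650.5 Hz.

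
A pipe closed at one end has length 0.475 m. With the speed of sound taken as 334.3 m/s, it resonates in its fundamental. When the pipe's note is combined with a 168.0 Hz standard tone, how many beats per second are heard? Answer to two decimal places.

Closed pipe (odd harmonics): f_n = n·v/(4L) = 1·334.3/(4·0.475) = 175.9474 Hz.
f_beat = |175.9474 − 168.0| = 7.95 Hz.

7.95 Hz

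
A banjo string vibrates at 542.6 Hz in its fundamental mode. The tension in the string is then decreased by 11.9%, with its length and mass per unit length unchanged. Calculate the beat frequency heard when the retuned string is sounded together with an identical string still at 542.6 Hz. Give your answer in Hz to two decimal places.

33.31 Hz

For a string, f ∝ √T, so the new frequency is 542.6·√0.881 = 509.2930 Hz.
f_beat = |509.2930 − 542.6| = 33.31 Hz.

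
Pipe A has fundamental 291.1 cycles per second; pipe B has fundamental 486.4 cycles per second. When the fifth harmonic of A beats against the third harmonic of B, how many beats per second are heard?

3.7 Hz

Fifth harmonic of the first: 5·291.1 = 1455.5 Hz.
Third harmonic of the second: 3·486.4 = 1459.2 Hz.
f_beat = |1455.5 − 1459.2| = 3.7 Hz.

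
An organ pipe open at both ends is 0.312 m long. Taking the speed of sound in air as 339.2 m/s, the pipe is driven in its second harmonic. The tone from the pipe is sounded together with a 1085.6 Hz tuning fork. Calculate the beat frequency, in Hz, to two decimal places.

Open pipe: f_n = n·v/(2L) = 2·339.2/(2·0.312) = 1087.1795 Hz.
f_beat = |1087.1795 − 1085.6| = 1.58 Hz.

1.58 Hz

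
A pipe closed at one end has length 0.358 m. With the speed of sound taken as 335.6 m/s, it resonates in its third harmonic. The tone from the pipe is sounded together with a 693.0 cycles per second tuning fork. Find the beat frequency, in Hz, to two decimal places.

10.07 Hz

Closed pipe (odd harmonics): f_n = n·v/(4L) = 3·335.6/(4·0.358) = 703.0726 Hz.
f_beat = |703.0726 − 693.0| = 10.07 Hz.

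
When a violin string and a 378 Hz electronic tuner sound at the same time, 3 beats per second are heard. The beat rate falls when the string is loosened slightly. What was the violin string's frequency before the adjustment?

|f − 378| = 3, so the violin string was at either 375 Hz or 381 Hz.
Reducing tension lowers a string's frequency; the adjustment lowers the violin string's frequency.
The beat rate fell, so the adjustment moved the violin string toward 378 Hz — it must have started above the reference.

381 Hz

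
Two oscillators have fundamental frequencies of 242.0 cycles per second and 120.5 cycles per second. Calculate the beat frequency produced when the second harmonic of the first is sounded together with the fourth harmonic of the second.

2.0 Hz

Second harmonic of the first: 2·242.0 = 484.0 Hz.
Fourth harmonic of the second: 4·120.5 = 482.0 Hz.
f_beat = |484.0 − 482.0| = 2.0 Hz.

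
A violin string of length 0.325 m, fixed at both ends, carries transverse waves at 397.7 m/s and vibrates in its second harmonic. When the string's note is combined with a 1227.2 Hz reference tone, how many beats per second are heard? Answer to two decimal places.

For a string fixed at both ends, f_n = n·v/(2L) = 2·397.7/(2·0.325) = 1223.6923 Hz.
f_beat = |1223.6923 − 1227.2| = 3.51 Hz.

3.51 Hz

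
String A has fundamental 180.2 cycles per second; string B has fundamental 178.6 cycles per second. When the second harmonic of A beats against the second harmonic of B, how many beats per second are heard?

3.2 Hz

Second harmonic of the first: 2·180.2 = 360.4 Hz.
Second harmonic of the second: 2·178.6 = 357.2 Hz.
f_beat = |360.4 − 357.2| = 3.2 Hz.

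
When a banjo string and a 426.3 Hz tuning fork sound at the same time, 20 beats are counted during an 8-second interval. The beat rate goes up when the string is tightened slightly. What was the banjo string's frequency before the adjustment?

428.8 Hz

Beat frequency = 20/8 = 2.5 Hz.
|f − 426.3| = 2.5, so the banjo string was at either 423.8 Hz or 428.8 Hz.
Increasing tension raises a string's frequency; the adjustment raises the banjo string's frequency.
The beat rate rose, so the adjustment moved the banjo string further from 426.3 Hz — it was already above the reference.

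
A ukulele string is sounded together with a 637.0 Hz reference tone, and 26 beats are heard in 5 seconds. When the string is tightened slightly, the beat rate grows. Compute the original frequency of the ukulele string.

642.2 Hz

Beat frequency = 26/5 = 5.2 Hz.
|f − 637.0| = 5.2, so the ukulele string was at either 631.8 Hz or 642.2 Hz.
Increasing tension raises a string's frequency; the adjustment raises the ukulele string's frequency.
The beat rate rose, so the adjustment moved the ukulele string further from 637.0 Hz — it was already above the reference.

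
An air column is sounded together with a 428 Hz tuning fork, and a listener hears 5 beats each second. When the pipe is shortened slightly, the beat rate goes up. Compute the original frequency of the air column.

433 Hz

|f − 428| = 5, so the air column was at either 423 Hz or 433 Hz.
A shorter pipe has a higher fundamental; the adjustment raises the air column's frequency.
The beat rate rose, so the adjustment moved the air column further from 428 Hz — it was already above the reference.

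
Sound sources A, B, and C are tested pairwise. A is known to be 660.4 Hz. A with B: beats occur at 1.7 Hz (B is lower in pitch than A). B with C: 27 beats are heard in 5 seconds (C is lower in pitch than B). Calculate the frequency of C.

653.3 Hz

B is below A, so f_B = 660.4 − 1.7 = 658.7 Hz.
B–C: Beat frequency = 27/5 = 5.4 Hz.
C is below B, so f_C = 658.7 − 5.4 = 653.3 Hz.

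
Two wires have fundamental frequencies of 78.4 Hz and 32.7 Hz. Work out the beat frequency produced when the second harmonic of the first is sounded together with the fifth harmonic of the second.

Second harmonic of the first: 2·78.4 = 156.8 Hz.
Fifth harmonic of the second: 5·32.7 = 163.5 Hz.
f_beat = |156.8 − 163.5| = 6.7 Hz.

6.7 Hz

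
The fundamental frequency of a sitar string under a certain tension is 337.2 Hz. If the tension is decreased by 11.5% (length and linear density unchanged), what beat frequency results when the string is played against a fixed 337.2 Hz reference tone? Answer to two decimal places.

19.98 Hz

For a string, f ∝ √T, so the new frequency is 337.2·√0.885 = 317.2190 Hz.
f_beat = |317.2190 − 337.2| = 19.98 Hz.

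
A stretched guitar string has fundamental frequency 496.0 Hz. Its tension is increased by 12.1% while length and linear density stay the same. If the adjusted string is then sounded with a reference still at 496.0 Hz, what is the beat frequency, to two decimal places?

29.15 Hz

For a string, f ∝ √T, so the new frequency is 496.0·√1.121 = 525.1513 Hz.
f_beat = |525.1513 − 496.0| = 29.15 Hz.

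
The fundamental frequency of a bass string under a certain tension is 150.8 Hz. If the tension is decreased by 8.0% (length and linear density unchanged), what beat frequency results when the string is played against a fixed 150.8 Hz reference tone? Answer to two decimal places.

For a string, f ∝ √T, so the new frequency is 150.8·√0.920 = 144.6423 Hz.
f_beat = |144.6423 − 150.8| = 6.16 Hz.

6.16 Hz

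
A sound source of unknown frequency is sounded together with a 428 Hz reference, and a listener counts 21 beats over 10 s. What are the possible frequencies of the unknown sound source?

Beat frequency = 21/10 = 2.1 Hz.
|f − 428| = 2.1, so f = 428 ± 2.1.

425.9 Hz or 430.1 Hz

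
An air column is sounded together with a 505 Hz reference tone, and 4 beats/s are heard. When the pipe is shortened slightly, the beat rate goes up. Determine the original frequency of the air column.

|f − 505| = 4, so the air column was at either 501 Hz or 509 Hz.
A shorter pipe has a higher fundamental; the adjustment raises the air column's frequency.
The beat rate rose, so the adjustment moved the air column further from 505 Hz — it was already above the reference.

509 Hz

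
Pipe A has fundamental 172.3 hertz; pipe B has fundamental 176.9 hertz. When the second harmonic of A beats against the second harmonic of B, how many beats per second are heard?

9.2 Hz

Second harmonic of the first: 2·172.3 = 344.6 Hz.
Second harmonic of the second: 2·176.9 = 353.8 Hz.
f_beat = |344.6 − 353.8| = 9.2 Hz.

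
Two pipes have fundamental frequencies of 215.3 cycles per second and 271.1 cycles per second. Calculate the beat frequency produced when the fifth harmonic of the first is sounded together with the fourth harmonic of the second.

Fifth harmonic of the first: 5·215.3 = 1076.5 Hz.
Fourth harmonic of the second: 4·271.1 = 1084.4 Hz.
f_beat = |1076.5 − 1084.4| = 7.9 Hz.

7.9 Hz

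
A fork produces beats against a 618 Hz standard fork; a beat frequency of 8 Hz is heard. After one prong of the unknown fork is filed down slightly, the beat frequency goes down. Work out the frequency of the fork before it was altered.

610 Hz

|f − 618| = 8, so the fork was at either 610 Hz or 626 Hz.
Filing a prong removes mass and raises the fork's frequency; the adjustment raises the fork's frequency.
The beat rate fell, so the adjustment moved the fork toward 618 Hz — it must have started below the reference.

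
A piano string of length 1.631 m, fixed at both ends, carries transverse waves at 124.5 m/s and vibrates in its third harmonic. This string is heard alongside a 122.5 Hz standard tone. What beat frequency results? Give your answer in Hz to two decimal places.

8.00 Hz

For a string fixed at both ends, f_n = n·v/(2L) = 3·124.5/(2·1.631) = 114.5003 Hz.
f_beat = |114.5003 − 122.5| = 8.00 Hz.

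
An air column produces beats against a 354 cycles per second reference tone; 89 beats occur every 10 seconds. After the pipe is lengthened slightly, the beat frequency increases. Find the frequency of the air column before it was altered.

Beat frequency = 89/10 = 8.9 Hz.
|f − 354| = 8.9, so the air column was at either 345.1 Hz or 362.9 Hz.
A longer pipe has a lower fundamental; the adjustment lowers the air column's frequency.
The beat rate rose, so the adjustment moved the air column further from 354 Hz — it was already below the reference.

345.1 Hz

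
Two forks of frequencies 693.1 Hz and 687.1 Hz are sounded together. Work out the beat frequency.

Beats arise from superposition of two nearby frequencies; the beat rate is |f₁ − f₂|.
|693.1 − 687.1| = 6 Hz.

6 Hz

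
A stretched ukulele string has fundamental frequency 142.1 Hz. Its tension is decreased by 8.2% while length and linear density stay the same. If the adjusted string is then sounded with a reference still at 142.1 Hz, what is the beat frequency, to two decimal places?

For a string, f ∝ √T, so the new frequency is 142.1·√0.918 = 136.1493 Hz.
f_beat = |136.1493 − 142.1| = 5.95 Hz.

5.95 Hz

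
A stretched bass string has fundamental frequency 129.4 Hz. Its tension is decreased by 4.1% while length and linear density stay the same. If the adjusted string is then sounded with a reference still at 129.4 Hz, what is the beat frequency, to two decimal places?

2.68 Hz

For a string, f ∝ √T, so the new frequency is 129.4·√0.959 = 126.7195 Hz.
f_beat = |126.7195 − 129.4| = 2.68 Hz.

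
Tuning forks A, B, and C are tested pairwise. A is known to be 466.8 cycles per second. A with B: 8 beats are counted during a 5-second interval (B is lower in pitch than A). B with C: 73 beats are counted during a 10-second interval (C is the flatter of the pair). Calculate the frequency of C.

457.9 Hz

A–B: Beat frequency = 8/5 = 1.6 Hz.
B is below A, so f_B = 466.8 − 1.6 = 465.2 Hz.
B–C: Beat frequency = 73/10 = 7.3 Hz.
C is below B, so f_C = 465.2 − 7.3 = 457.9 Hz.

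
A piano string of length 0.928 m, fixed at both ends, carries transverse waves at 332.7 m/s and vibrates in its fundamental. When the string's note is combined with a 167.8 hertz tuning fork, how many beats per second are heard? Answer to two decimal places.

11.46 Hz

For a string fixed at both ends, f_n = n·v/(2L) = 1·332.7/(2·0.928) = 179.2565 Hz.
f_beat = |179.2565 − 167.8| = 11.46 Hz.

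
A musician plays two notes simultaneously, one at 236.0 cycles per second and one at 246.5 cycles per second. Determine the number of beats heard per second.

Beats arise from superposition of two nearby frequencies; the beat rate is |f₁ − f₂|.
|236.0 − 246.5| = 10.5 Hz.

10.5 Hz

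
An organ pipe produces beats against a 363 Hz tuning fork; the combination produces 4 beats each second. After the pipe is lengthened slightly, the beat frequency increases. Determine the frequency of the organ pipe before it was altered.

359 Hz

|f − 363| = 4, so the organ pipe was at either 359 Hz or 367 Hz.
A longer pipe has a lower fundamental; the adjustment lowers the organ pipe's frequency.
The beat rate rose, so the adjustment moved the organ pipe further from 363 Hz — it was already below the reference.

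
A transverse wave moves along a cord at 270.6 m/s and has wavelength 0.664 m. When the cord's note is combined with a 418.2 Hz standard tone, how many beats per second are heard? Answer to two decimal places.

Source frequency f = v/λ = 270.6/0.664 = 407.5301 Hz.
f_beat = |407.5301 − 418.2| = 10.67 Hz.

10.67 Hz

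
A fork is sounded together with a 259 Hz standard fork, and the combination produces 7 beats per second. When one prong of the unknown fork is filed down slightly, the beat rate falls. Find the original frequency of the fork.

252 Hz

|f − 259| = 7, so the fork was at either 252 Hz or 266 Hz.
Filing a prong removes mass and raises the fork's frequency; the adjustment raises the fork's frequency.
The beat rate fell, so the adjustment moved the fork toward 259 Hz — it must have started below the reference.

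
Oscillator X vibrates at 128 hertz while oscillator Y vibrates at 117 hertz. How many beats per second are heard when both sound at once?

11 Hz

The beat frequency equals the magnitude of the frequency difference.
|128 − 117| = 11 Hz.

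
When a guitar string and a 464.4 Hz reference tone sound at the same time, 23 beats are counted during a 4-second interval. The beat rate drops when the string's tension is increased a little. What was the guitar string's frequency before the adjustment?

Beat frequency = 23/4 = 5.75 Hz.
|f − 464.4| = 5.75, so the guitar string was at either 458.65 Hz or 470.15 Hz.
Higher tension means higher frequency; the adjustment raises the guitar string's frequency.
The beat rate fell, so the adjustment moved the guitar string toward 464.4 Hz — it must have started below the reference.

458.65 Hz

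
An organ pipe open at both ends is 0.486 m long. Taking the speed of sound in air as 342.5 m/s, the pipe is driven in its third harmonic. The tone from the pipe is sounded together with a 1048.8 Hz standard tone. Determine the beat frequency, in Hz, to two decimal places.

Open pipe: f_n = n·v/(2L) = 3·342.5/(2·0.486) = 1057.0988 Hz.
f_beat = |1057.0988 − 1048.8| = 8.30 Hz.

8.30 Hz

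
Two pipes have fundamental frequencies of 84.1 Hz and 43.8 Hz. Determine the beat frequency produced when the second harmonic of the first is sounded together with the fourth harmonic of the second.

7.0 Hz

Second harmonic of the first: 2·84.1 = 168.2 Hz.
Fourth harmonic of the second: 4·43.8 = 175.2 Hz.
f_beat = |168.2 − 175.2| = 7.0 Hz.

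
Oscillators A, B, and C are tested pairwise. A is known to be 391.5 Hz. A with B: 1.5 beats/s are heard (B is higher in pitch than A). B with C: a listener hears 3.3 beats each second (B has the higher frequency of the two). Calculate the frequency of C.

389.7 Hz

B is above A, so f_B = 391.5 + 1.5 = 393 Hz.
C is below B, so f_C = 393 − 3.3 = 389.7 Hz.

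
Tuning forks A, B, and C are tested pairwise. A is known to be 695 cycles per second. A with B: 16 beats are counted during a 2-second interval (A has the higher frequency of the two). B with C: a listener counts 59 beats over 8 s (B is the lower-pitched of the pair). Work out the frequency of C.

A–B: Beat frequency = 16/2 = 8 Hz.
B is below A, so f_B = 695 − 8 = 687 Hz.
B–C: Beat frequency = 59/8 = 7.375 Hz.
C is above B, so f_C = 687 + 7.375 = 694.375 Hz.

694.375 Hz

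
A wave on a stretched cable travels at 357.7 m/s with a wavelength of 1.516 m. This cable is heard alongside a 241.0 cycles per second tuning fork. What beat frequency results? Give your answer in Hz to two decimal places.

Source frequency f = v/λ = 357.7/1.516 = 235.9499 Hz.
f_beat = |235.9499 − 241.0| = 5.05 Hz.

5.05 Hz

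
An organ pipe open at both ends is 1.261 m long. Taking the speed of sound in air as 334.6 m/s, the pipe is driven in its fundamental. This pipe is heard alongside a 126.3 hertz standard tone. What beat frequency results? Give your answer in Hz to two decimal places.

Open pipe: f_n = n·v/(2L) = 1·334.6/(2·1.261) = 132.6725 Hz.
f_beat = |132.6725 − 126.3| = 6.37 Hz.

6.37 Hz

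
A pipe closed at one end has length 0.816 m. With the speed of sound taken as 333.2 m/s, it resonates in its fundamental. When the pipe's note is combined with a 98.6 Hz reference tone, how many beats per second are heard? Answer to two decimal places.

Closed pipe (odd harmonics): f_n = n·v/(4L) = 1·333.2/(4·0.816) = 102.0833 Hz.
f_beat = |102.0833 − 98.6| = 3.48 Hz.

3.48 Hz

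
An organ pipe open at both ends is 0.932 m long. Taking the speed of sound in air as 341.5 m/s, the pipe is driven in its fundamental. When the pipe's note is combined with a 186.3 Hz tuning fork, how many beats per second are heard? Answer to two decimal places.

3.09 Hz

Open pipe: f_n = n·v/(2L) = 1·341.5/(2·0.932) = 183.2082 Hz.
f_beat = |183.2082 − 186.3| = 3.09 Hz.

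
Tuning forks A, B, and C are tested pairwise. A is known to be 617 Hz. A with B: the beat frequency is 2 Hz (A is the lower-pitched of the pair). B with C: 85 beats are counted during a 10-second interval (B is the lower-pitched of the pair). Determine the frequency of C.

B is above A, so f_B = 617 + 2 = 619 Hz.
B–C: Beat frequency = 85/10 = 8.5 Hz.
C is above B, so f_C = 619 + 8.5 = 627.5 Hz.

627.5 Hz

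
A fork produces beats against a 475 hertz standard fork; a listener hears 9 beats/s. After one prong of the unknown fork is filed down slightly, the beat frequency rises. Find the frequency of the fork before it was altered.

|f − 475| = 9, so the fork was at either 466 Hz or 484 Hz.
Filing a prong removes mass and raises the fork's frequency; the adjustment raises the fork's frequency.
The beat rate rose, so the adjustment moved the fork further from 475 Hz — it was already above the reference.

484 Hz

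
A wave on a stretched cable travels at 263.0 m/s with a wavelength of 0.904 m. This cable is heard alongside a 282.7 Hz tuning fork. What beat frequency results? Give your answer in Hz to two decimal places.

Source frequency f = v/λ = 263.0/0.904 = 290.9292 Hz.
f_beat = |290.9292 − 282.7| = 8.23 Hz.

8.23 Hz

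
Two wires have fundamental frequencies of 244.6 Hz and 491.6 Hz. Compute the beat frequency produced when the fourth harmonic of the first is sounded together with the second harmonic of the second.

4.8 Hz

Fourth harmonic of the first: 4·244.6 = 978.4 Hz.
Second harmonic of the second: 2·491.6 = 983.2 Hz.
f_beat = |978.4 − 983.2| = 4.8 Hz.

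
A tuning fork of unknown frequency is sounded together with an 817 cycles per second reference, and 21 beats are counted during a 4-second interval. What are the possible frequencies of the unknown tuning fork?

811.75 Hz or 822.25 Hz

Beat frequency = 21/4 = 5.25 Hz.
|f − 817| = 5.25, so f = 817 ± 5.25.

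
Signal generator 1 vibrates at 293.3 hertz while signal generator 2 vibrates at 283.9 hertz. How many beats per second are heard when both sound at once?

9.4 Hz

The beat frequency equals the magnitude of the frequency difference.
|293.3 − 283.9| = 9.4 Hz.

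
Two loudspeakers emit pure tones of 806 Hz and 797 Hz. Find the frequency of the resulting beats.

The beat frequency equals the magnitude of the frequency difference.
|806 − 797| = 9 Hz.

9 Hz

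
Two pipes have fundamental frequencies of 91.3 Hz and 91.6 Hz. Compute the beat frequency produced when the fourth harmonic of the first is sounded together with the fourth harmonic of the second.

1.2 Hz

Fourth harmonic of the first: 4·91.3 = 365.2 Hz.
Fourth harmonic of the second: 4·91.6 = 366.4 Hz.
f_beat = |365.2 − 366.4| = 1.2 Hz.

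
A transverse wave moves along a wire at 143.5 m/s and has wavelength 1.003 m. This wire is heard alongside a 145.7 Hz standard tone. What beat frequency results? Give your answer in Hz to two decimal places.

Source frequency f = v/λ = 143.5/1.003 = 143.0708 Hz.
f_beat = |143.0708 − 145.7| = 2.63 Hz.

2.63 Hz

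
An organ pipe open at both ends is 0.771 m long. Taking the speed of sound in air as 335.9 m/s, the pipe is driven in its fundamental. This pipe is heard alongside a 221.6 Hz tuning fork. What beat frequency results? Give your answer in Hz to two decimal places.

3.77 Hz

Open pipe: f_n = n·v/(2L) = 1·335.9/(2·0.771) = 217.8340 Hz.
f_beat = |217.8340 − 221.6| = 3.77 Hz.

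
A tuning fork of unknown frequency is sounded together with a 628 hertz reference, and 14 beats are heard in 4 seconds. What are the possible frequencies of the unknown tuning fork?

Beat frequency = 14/4 = 3.5 Hz.
|f − 628| = 3.5, so f = 628 ± 3.5.

624.5 Hz or 631.5 Hz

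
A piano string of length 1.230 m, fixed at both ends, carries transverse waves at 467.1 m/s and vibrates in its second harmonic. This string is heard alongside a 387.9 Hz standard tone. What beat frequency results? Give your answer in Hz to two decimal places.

8.14 Hz

For a string fixed at both ends, f_n = n·v/(2L) = 2·467.1/(2·1.230) = 379.7561 Hz.
f_beat = |379.7561 − 387.9| = 8.14 Hz.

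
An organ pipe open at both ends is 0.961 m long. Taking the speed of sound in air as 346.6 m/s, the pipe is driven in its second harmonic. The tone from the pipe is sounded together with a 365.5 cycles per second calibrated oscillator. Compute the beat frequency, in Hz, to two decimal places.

4.83 Hz

Open pipe: f_n = n·v/(2L) = 2·346.6/(2·0.961) = 360.6660 Hz.
f_beat = |360.6660 − 365.5| = 4.83 Hz.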